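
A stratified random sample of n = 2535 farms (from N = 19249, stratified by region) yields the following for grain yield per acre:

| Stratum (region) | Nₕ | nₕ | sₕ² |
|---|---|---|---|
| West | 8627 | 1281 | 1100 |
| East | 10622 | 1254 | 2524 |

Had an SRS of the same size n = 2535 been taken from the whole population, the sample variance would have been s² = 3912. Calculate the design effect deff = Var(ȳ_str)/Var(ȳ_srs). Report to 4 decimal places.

0.5130

Var(ȳ_str) = Σ Wₕ²(1−fₕ)sₕ²/nₕ with Wₕ = Nₕ/19249:
  West: (8627/19249)²·(1−1281/8627)·1100/1281 = 0.14687164
  East: (10622/19249)²·(1−1254/10622)·2524/1254 = 0.54054101
  → Var(ȳ_str) = 0.68741265.
Var(ȳ_srs) = (1 − 2535/19249)·3912/2535 = 1.3399639.
deff = 0.68741265 / 1.3399639 = 0.5130.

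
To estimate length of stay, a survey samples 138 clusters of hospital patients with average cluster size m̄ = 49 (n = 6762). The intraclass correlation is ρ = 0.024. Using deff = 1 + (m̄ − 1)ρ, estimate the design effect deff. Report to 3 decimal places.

2.152

deff = 1 + (49 − 1)·0.024 = 1 + 1.152 = 2.152.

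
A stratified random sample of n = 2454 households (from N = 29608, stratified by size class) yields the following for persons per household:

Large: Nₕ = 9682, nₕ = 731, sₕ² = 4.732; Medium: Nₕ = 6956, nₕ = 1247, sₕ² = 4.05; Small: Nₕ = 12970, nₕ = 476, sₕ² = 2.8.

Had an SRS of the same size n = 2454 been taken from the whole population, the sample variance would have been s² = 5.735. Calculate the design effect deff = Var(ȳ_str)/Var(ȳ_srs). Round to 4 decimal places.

0.8746

Var(ȳ_str) = Σ Wₕ²(1−fₕ)sₕ²/nₕ with Wₕ = Nₕ/29608:
  Large: (9682/29608)²·(1−731/9682)·4.732/731 = 6.3994972 × 10^-4
  Medium: (6956/29608)²·(1−1247/6956)·4.05/1247 = 1.4712621 × 10^-4
  Small: (12970/29608)²·(1−476/12970)·2.8/476 = 0.0010873627
  → Var(ȳ_str) = 0.0018744386.
Var(ȳ_srs) = (1 − 2454/29608)·5.735/2454 = 0.0021433032.
deff = 0.0018744386 / 0.0021433032 = 0.8746.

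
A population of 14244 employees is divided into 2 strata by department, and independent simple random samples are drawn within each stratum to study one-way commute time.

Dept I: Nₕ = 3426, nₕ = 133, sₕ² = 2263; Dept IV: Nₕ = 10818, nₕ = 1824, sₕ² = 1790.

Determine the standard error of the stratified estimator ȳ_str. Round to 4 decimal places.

Var(ȳ_str) = Σₕ Wₕ²(1 − fₕ)sₕ²/nₕ with Wₕ = Nₕ/N, N = 14244.
Dept I: Wₕ = 0.24052233; term = 0.24052233²·(1 − 0.03882078)·2263/133 = 0.94612403.
Dept IV: Wₕ = 0.75947767; term = 0.75947767²·(1 − 0.16860788)·1790/1824 = 0.47061322.
Sum = 1.4167373.
SE = √(1.4167373) = 1.1903.

1.1903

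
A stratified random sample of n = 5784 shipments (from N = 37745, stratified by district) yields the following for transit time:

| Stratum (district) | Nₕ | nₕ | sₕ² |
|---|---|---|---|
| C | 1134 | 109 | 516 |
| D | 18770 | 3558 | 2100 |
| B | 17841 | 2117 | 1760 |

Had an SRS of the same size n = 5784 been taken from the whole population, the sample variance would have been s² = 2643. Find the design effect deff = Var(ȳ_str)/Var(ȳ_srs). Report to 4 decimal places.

0.7388

Var(ȳ_str) = Σ Wₕ²(1−fₕ)sₕ²/nₕ with Wₕ = Nₕ/37745:
  C: (1134/37745)²·(1−109/1134)·516/109 = 0.0038622578
  D: (18770/37745)²·(1−3558/18770)·2100/3558 = 0.1182892
  B: (17841/37745)²·(1−2117/17841)·1760/2117 = 0.16370245
  → Var(ȳ_str) = 0.28585391.
Var(ȳ_srs) = (1 − 5784/37745)·2643/5784 = 0.38692769.
deff = 0.28585391 / 0.38692769 = 0.7388.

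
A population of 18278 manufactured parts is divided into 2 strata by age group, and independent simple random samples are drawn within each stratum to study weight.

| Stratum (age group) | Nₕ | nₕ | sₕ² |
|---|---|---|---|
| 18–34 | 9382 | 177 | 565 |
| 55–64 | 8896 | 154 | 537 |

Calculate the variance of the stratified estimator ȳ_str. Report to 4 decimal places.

Var(ȳ_str) = Σₕ Wₕ²(1 − fₕ)sₕ²/nₕ with Wₕ = Nₕ/N, N = 18278.
18–34: Wₕ = 0.51329467; term = 0.51329467²·(1 − 0.01886591)·565/177 = 0.82515789.
55–64: Wₕ = 0.48670533; term = 0.48670533²·(1 − 0.01731115)·537/154 = 0.81171168.
Sum = 1.6368696.

1.6369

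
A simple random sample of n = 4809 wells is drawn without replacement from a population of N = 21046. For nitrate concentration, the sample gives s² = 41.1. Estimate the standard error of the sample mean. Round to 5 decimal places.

0.08120

Under SRS without replacement, Var(ȳ) = (1 − f)·s²/n with f = n/N = 4809/21046 = 0.22849948.
Var(ȳ) = (1 − 0.22849948)·41.1/4809 = 0.77150052·0.0085464754 = 0.0065936102.
SE(ȳ) = √(0.0065936102) = 0.08120.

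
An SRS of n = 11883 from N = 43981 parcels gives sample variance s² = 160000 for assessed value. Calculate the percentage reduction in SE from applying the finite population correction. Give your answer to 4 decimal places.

14.5708

f = n/N = 11883/43981 = 0.27018485.
SE_no-fpc = √(s²/n) = 3.6694159; SE_fpc = √((1−f)s²/n) = 3.1347534.
Ratio = √(1−f) = 0.85429219. Reduction = 100·(1 − 0.85429219) = 14.5708%.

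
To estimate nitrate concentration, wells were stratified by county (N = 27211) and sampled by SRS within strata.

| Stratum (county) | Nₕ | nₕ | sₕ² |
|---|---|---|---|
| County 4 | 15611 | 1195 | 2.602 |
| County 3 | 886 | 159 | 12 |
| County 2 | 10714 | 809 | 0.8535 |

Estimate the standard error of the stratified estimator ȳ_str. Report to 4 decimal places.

0.0296

Var(ȳ_str) = Σₕ Wₕ²(1 − fₕ)sₕ²/nₕ with Wₕ = Nₕ/N, N = 27211.
County 4: Wₕ = 0.57370181; term = 0.57370181²·(1 − 0.07654859)·2.602/1195 = 6.6179865 × 10^-4.
County 3: Wₕ = 0.03256036; term = 0.03256036²·(1 − 0.17945824)·12/159 = 6.5654311 × 10^-5.
County 2: Wₕ = 0.39373783; term = 0.39373783²·(1 − 0.07550868)·0.8535/809 = 1.5120708 × 10^-4.
Sum = 8.7866004 × 10^-4.
SE = √(8.7866004 × 10^-4) = 0.0296.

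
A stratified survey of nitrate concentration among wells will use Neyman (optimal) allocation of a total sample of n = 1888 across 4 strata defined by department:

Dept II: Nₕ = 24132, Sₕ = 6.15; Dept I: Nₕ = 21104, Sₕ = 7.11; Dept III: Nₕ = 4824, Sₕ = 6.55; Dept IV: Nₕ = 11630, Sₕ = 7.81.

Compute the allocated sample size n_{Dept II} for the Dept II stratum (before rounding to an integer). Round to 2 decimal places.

Neyman allocation: nₕ = n·NₕSₕ / Σⱼ NⱼSⱼ.
Σ NⱼSⱼ = 24132·6.15 + 21104·7.11 + 4824·6.55 + 11630·7.81 = 420888.74.
n_{Dept II} = 1888·24132·6.15 / 420888.74 = 665.74.

665.74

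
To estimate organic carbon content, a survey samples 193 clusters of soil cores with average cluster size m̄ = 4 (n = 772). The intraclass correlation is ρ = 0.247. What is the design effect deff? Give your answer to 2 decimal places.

deff = 1 + (4 − 1)·0.247 = 1 + 0.741 = 1.741.

1.74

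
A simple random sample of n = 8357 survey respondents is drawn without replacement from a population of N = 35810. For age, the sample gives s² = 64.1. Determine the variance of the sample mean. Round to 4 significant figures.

0.005880

Under SRS without replacement, Var(ȳ) = (1 − f)·s²/n with f = n/N = 8357/35810 = 0.23337057.
Var(ȳ) = (1 − 0.23337057)·64.1/8357 = 0.76662943·0.0076702166 = 0.0058802138.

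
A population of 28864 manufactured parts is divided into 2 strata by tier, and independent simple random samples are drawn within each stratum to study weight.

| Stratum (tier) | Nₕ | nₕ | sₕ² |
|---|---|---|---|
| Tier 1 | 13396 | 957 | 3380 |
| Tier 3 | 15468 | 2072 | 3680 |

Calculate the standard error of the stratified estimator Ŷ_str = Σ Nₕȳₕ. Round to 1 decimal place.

Var(Ŷ_str) = Σₕ Nₕ²(1 − fₕ)sₕ²/nₕ.
Tier 1: 13396²·(1 − 957/13396)·3380/957 = 5.8852561 × 10^8.
Tier 3: 15468²·(1 − 2072/15468)·3680/2072 = 3.6801657 × 10^8.
Sum = 9.5654218 × 10^8.
SE = √(9.5654218 × 10^8) = 30928.0.

30928.0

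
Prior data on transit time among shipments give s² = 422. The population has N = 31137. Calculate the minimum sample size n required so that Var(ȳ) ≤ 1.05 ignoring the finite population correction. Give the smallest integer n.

Without fpc, n₀ = s²/D = 422/1.05 = 401.9048.
Rounding up, n = 402.

402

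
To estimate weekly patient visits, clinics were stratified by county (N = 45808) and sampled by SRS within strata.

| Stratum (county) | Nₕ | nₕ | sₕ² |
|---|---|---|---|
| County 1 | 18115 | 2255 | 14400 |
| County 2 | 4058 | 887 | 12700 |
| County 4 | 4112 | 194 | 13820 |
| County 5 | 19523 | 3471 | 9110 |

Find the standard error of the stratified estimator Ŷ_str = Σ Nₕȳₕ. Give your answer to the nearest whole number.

Var(Ŷ_str) = Σₕ Nₕ²(1 − fₕ)sₕ²/nₕ.
County 1: 18115²·(1 − 2255/18115)·14400/2255 = 1.8346679 × 10^9.
County 2: 4058²·(1 − 887/4058)·12700/887 = 1.8424189 × 10^8.
County 4: 4112²·(1 − 194/4112)·13820/194 = 1.147688 × 10^9.
County 5: 19523²·(1 − 3471/19523)·9110/3471 = 8.2250675 × 10^8.
Sum = 3.9891045 × 10^9.
SE = √(3.9891045 × 10^9) = 63159.

63159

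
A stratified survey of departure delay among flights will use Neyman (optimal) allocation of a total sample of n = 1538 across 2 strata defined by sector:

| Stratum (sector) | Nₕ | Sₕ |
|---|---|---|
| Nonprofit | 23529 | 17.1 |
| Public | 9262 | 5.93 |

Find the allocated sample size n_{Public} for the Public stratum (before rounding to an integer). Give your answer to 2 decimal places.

184.73

Neyman allocation: nₕ = n·NₕSₕ / Σⱼ NⱼSⱼ.
Σ NⱼSⱼ = 23529·17.1 + 9262·5.93 = 457269.56.
n_{Public} = 1538·9262·5.93 / 457269.56 = 184.73.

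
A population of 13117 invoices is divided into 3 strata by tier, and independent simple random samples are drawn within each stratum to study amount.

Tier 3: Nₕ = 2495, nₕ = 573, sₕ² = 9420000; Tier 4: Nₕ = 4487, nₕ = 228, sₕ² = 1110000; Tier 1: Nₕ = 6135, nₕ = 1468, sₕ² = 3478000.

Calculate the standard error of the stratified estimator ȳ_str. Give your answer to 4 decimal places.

37.3255

Var(ȳ_str) = Σₕ Wₕ²(1 − fₕ)sₕ²/nₕ with Wₕ = Nₕ/N, N = 13117.
Tier 3: Wₕ = 0.19021118; term = 0.19021118²·(1 − 0.22965932)·9420000/573 = 458.19588.
Tier 4: Wₕ = 0.34207517; term = 0.34207517²·(1 − 0.05081346)·1110000/228 = 540.73291.
Tier 1: Wₕ = 0.46771365; term = 0.46771365²·(1 − 0.23928280)·3478000/1468 = 394.26375.
Sum = 1393.1925.
SE = √(1393.1925) = 37.3255.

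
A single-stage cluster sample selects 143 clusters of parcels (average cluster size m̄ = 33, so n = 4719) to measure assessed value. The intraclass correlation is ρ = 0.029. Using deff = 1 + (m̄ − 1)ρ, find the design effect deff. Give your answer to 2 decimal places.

deff = 1 + (33 − 1)·0.029 = 1 + 0.928 = 1.928.

1.93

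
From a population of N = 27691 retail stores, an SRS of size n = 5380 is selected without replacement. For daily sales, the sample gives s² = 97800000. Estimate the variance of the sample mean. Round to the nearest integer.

Under SRS without replacement, Var(ȳ) = (1 − f)·s²/n with f = n/N = 5380/27691 = 0.19428695.
Var(ȳ) = (1 − 0.19428695)·97800000/5380 = 0.80571305·18178.439 = 14646.605.

14647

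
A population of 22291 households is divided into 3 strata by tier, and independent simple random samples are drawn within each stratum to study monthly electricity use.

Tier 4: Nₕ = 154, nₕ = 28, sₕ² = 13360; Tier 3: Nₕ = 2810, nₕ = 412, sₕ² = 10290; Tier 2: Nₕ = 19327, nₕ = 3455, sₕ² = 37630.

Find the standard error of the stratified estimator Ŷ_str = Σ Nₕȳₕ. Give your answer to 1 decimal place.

59317.8

Var(Ŷ_str) = Σₕ Nₕ²(1 − fₕ)sₕ²/nₕ.
Tier 4: 154²·(1 − 28/154)·13360/28 = 9.25848 × 10^6.
Tier 3: 2810²·(1 − 412/2810)·10290/412 = 1.6829595 × 10^8.
Tier 2: 19327²·(1 − 3455/19327)·37630/3455 = 3.3410446 × 10^9.
Sum = 3.518599 × 10^9.
SE = √(3.518599 × 10^9) = 59317.8.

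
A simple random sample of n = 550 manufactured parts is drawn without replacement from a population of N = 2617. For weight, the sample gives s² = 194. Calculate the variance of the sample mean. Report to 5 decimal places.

0.27860

Under SRS without replacement, Var(ȳ) = (1 − f)·s²/n with f = n/N = 550/2617 = 0.21016431.
Var(ȳ) = (1 − 0.21016431)·194/550 = 0.78983569·0.35272727 = 0.27859659.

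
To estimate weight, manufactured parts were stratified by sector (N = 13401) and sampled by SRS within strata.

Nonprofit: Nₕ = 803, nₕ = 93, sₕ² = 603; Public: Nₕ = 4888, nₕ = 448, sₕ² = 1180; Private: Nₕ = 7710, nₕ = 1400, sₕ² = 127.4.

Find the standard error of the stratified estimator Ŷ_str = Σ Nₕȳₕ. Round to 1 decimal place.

Var(Ŷ_str) = Σₕ Nₕ²(1 − fₕ)sₕ²/nₕ.
Nonprofit: 803²·(1 − 93/803)·603/93 = 3.6966494 × 10^6.
Public: 4888²·(1 − 448/4888)·1180/448 = 5.7163414 × 10^7.
Private: 7710²·(1 − 1400/7710)·127.4/1400 = 4.4271591 × 10^6.
Sum = 6.5287223 × 10^7.
SE = √(6.5287223 × 10^7) = 8080.1.

8080.1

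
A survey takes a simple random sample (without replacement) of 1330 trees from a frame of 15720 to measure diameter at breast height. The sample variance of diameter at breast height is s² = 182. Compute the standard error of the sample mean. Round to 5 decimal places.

0.35393

Under SRS without replacement, Var(ȳ) = (1 − f)·s²/n with f = n/N = 1330/15720 = 0.08460560.
Var(ȳ) = (1 − 0.08460560)·182/1330 = 0.91539440·0.13684211 = 0.1252645.
SE(ȳ) = √(0.1252645) = 0.35393.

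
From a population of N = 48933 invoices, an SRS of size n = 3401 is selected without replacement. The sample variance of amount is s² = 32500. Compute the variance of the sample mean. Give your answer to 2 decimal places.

8.89

Under SRS without replacement, Var(ȳ) = (1 − f)·s²/n with f = n/N = 3401/48933 = 0.06950320.
Var(ȳ) = (1 − 0.06950320)·32500/3401 = 0.93049680·9.5560129 = 8.8918395.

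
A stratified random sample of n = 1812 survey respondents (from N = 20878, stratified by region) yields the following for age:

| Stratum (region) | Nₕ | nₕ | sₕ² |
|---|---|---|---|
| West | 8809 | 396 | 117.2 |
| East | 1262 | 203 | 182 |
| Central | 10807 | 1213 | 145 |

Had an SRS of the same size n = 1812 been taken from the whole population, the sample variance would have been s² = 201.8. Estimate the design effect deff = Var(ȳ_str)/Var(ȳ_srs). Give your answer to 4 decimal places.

Var(ȳ_str) = Σ Wₕ²(1−fₕ)sₕ²/nₕ with Wₕ = Nₕ/20878:
  West: (8809/20878)²·(1−396/8809)·117.2/396 = 0.050319016
  East: (1262/20878)²·(1−203/1262)·182/203 = 0.0027488616
  Central: (10807/20878)²·(1−1213/10807)·145/1213 = 0.028433759
  → Var(ȳ_str) = 0.081501637.
Var(ȳ_srs) = (1 − 1812/20878)·201.8/1812 = 0.10170298.
deff = 0.081501637 / 0.10170298 = 0.8014.

0.8014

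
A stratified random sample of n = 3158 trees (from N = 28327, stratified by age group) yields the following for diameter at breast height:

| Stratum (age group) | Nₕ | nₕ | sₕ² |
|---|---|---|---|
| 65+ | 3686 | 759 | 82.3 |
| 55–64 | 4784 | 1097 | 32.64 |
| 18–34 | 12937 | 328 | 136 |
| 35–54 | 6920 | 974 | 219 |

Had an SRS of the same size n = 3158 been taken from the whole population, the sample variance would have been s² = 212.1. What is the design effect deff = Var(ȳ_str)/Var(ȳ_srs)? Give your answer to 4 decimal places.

1.6411

Var(ȳ_str) = Σ Wₕ²(1−fₕ)sₕ²/nₕ with Wₕ = Nₕ/28327:
  65+: (3686/28327)²·(1−759/3686)·82.3/759 = 0.0014579242
  55–64: (4784/28327)²·(1−1097/4784)·32.64/1097 = 6.5404355 × 10^-4
  18–34: (12937/28327)²·(1−328/12937)·136/328 = 0.084290401
  35–54: (6920/28327)²·(1−974/6920)·219/974 = 0.01152962
  → Var(ȳ_str) = 0.097931989.
Var(ȳ_srs) = (1 − 3158/28327)·212.1/3158 = 0.059675205.
deff = 0.097931989 / 0.059675205 = 1.6411.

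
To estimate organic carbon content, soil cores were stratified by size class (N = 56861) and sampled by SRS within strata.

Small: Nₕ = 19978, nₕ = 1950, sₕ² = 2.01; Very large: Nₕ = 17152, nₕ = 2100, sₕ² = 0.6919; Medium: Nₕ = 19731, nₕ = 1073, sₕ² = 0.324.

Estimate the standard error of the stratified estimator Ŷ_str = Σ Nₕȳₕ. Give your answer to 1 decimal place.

753.3

Var(Ŷ_str) = Σₕ Nₕ²(1 − fₕ)sₕ²/nₕ.
Small: 19978²·(1 − 1950/19978)·2.01/1950 = 371245.33.
Very large: 17152²·(1 − 2100/17152)·0.6919/2100 = 85061.495.
Medium: 19731²·(1 − 1073/19731)·0.324/1073 = 111162.8.
Sum = 567469.63.
SE = √(567469.63) = 753.3.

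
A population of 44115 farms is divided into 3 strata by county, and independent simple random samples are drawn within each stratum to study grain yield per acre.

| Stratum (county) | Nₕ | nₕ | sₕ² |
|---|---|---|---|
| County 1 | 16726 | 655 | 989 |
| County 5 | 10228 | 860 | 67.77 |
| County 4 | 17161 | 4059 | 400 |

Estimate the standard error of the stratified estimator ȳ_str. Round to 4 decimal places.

0.4731

Var(ȳ_str) = Σₕ Wₕ²(1 − fₕ)sₕ²/nₕ with Wₕ = Nₕ/N, N = 44115.
County 1: Wₕ = 0.37914542; term = 0.37914542²·(1 − 0.03916059)·989/655 = 0.20855347.
County 5: Wₕ = 0.23184858; term = 0.23184858²·(1 − 0.08408291)·67.77/860 = 0.0038797529.
County 4: Wₕ = 0.38900601; term = 0.38900601²·(1 − 0.23652468)·400/4059 = 0.011385407.
Sum = 0.22381863.
SE = √(0.22381863) = 0.4731.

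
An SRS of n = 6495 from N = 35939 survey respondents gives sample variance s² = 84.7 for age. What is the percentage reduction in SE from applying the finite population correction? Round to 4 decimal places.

9.4861

f = n/N = 6495/35939 = 0.18072289.
SE_no-fpc = √(s²/n) = 0.11419632; SE_fpc = √((1−f)s²/n) = 0.10336358.
Ratio = √(1−f) = 0.90513928. Reduction = 100·(1 − 0.90513928) = 9.4861%.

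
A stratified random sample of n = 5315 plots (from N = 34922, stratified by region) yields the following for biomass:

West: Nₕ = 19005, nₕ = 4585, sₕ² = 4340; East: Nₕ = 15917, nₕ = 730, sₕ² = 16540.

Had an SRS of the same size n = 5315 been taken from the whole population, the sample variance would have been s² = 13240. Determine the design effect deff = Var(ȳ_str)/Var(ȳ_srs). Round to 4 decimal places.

2.2272

Var(ȳ_str) = Σ Wₕ²(1−fₕ)sₕ²/nₕ with Wₕ = Nₕ/34922:
  West: (19005/34922)²·(1−4585/19005)·4340/4585 = 0.21270873
  East: (15917/34922)²·(1−730/15917)·16540/730 = 4.4910474
  → Var(ȳ_str) = 4.7037561.
Var(ȳ_srs) = (1 − 5315/34922)·13240/5315 = 2.1119324.
deff = 4.7037561 / 2.1119324 = 2.2272.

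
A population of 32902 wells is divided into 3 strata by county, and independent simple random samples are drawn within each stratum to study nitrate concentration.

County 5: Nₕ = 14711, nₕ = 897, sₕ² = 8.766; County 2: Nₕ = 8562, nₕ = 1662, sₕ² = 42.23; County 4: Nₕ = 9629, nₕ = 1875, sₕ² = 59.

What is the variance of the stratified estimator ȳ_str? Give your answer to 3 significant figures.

Var(ȳ_str) = Σₕ Wₕ²(1 − fₕ)sₕ²/nₕ with Wₕ = Nₕ/N, N = 32902.
County 5: Wₕ = 0.44711568; term = 0.44711568²·(1 − 0.06097478)·8.766/897 = 0.0018345353.
County 2: Wₕ = 0.26022734; term = 0.26022734²·(1 − 0.19411352)·42.23/1662 = 0.0013866593.
County 4: Wₕ = 0.29265698; term = 0.29265698²·(1 − 0.19472427)·59/1875 = 0.0021702668.
Sum = 0.0053914614.

0.00539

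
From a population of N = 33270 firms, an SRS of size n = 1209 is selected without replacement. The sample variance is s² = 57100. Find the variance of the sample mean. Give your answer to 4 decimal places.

45.5129

Under SRS without replacement, Var(ȳ) = (1 − f)·s²/n with f = n/N = 1209/33270 = 0.03633904.
Var(ȳ) = (1 − 0.03633904)·57100/1209 = 0.96366096·47.229115 = 45.512854.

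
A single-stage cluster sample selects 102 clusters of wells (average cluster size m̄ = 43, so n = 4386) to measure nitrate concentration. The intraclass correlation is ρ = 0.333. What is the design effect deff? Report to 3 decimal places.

deff = 1 + (43 − 1)·0.333 = 1 + 13.986 = 14.986.

14.986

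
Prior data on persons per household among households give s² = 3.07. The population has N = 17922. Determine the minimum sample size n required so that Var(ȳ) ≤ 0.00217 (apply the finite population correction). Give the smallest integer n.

1312

Without fpc, n₀ = s²/D = 3.07/0.00217 = 1414.7465.
With fpc, (1 − n/N)·s²/n ≤ D requires n ≥ n₀/(1 + n₀/N) = 1414.7465/(1 + 1414.7465/17922) = 1311.2385.
Rounding up, n = 1312.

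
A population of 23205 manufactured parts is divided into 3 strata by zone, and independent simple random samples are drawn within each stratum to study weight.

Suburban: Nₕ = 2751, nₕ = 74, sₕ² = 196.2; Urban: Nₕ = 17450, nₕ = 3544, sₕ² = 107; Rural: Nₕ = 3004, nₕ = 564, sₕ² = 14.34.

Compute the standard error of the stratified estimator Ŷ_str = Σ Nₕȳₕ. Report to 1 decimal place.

5199.8

Var(Ŷ_str) = Σₕ Nₕ²(1 − fₕ)sₕ²/nₕ.
Suburban: 2751²·(1 − 74/2751)·196.2/74 = 1.9525683 × 10^7.
Urban: 17450²·(1 − 3544/17450)·107/3544 = 7.326351 × 10^6.
Rural: 3004²·(1 − 564/3004)·14.34/564 = 186363.05.
Sum = 2.7038397 × 10^7.
SE = √(2.7038397 × 10^7) = 5199.8.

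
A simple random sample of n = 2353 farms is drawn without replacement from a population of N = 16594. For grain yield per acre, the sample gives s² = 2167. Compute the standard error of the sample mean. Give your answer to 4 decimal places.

0.8890

Under SRS without replacement, Var(ȳ) = (1 − f)·s²/n with f = n/N = 2353/16594 = 0.14179824.
Var(ȳ) = (1 − 0.14179824)·2167/2353 = 0.85820176·0.92095198 = 0.79036261.
SE(ȳ) = √(0.79036261) = 0.8890.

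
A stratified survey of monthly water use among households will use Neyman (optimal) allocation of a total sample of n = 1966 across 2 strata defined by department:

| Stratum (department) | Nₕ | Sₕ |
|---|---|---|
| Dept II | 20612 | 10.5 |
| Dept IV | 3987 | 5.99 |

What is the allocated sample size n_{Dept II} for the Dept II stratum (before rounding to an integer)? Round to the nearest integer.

Neyman allocation: nₕ = n·NₕSₕ / Σⱼ NⱼSⱼ.
Σ NⱼSⱼ = 20612·10.5 + 3987·5.99 = 240308.13.
n_{Dept II} = 1966·20612·10.5 / 240308.13 = 1771.

1771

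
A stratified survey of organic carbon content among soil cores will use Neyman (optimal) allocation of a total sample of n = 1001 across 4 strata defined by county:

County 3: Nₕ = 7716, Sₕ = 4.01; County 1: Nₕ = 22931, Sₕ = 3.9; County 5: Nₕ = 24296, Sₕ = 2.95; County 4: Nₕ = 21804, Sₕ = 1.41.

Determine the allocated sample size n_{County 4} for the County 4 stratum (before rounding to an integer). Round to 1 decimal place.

138.1

Neyman allocation: nₕ = n·NₕSₕ / Σⱼ NⱼSⱼ.
Σ NⱼSⱼ = 7716·4.01 + 22931·3.9 + 24296·2.95 + 21804·1.41 = 222788.9.
n_{County 4} = 1001·21804·1.41 / 222788.9 = 138.1.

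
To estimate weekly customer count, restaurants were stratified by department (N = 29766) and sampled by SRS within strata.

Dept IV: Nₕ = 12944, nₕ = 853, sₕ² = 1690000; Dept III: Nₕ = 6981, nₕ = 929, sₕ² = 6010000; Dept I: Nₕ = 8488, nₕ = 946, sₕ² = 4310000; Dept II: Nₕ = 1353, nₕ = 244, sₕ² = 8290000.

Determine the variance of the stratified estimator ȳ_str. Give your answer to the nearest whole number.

1045

Var(ȳ_str) = Σₕ Wₕ²(1 − fₕ)sₕ²/nₕ with Wₕ = Nₕ/N, N = 29766.
Dept IV: Wₕ = 0.43485856; term = 0.43485856²·(1 − 0.06589926)·1690000/853 = 349.96728.
Dept III: Wₕ = 0.23452933; term = 0.23452933²·(1 − 0.13307549)·6010000/929 = 308.48522.
Dept I: Wₕ = 0.28515756; term = 0.28515756²·(1 − 0.11145146)·4310000/946 = 329.18276.
Dept II: Wₕ = 0.04545455; term = 0.04545455²·(1 − 0.18033999)·8290000/244 = 57.537779.
Sum = 1045.173.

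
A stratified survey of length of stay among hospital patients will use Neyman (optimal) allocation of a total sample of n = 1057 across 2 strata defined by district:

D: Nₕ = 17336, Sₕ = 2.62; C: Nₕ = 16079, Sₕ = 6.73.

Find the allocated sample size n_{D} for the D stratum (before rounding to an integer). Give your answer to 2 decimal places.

Neyman allocation: nₕ = n·NₕSₕ / Σⱼ NⱼSⱼ.
Σ NⱼSⱼ = 17336·2.62 + 16079·6.73 = 153631.99.
n_{D} = 1057·17336·2.62 / 153631.99 = 312.50.

312.50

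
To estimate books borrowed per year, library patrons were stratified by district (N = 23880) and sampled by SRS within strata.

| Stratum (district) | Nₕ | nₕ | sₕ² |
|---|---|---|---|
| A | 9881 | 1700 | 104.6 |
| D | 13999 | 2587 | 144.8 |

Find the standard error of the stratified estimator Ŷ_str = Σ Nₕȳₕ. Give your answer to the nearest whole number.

3730

Var(Ŷ_str) = Σₕ Nₕ²(1 − fₕ)sₕ²/nₕ.
A: 9881²·(1 − 1700/9881)·104.6/1700 = 4.9738199 × 10^6.
D: 13999²·(1 − 2587/13999)·144.8/2587 = 8.9419227 × 10^6.
Sum = 1.3915743 × 10^7.
SE = √(1.3915743 × 10^7) = 3730.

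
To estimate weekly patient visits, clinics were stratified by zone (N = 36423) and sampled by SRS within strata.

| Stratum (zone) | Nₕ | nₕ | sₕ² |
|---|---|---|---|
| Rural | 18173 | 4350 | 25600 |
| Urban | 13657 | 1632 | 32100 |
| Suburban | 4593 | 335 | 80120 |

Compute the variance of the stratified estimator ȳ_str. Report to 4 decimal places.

Var(ȳ_str) = Σₕ Wₕ²(1 − fₕ)sₕ²/nₕ with Wₕ = Nₕ/N, N = 36423.
Rural: Wₕ = 0.49894298; term = 0.49894298²·(1 − 0.23936609)·25600/4350 = 1.1143669.
Urban: Wₕ = 0.37495539; term = 0.37495539²·(1 − 0.11949916)·32100/1632 = 2.4348592.
Suburban: Wₕ = 0.12610164; term = 0.12610164²·(1 − 0.07293708)·80120/335 = 3.5257118.
Sum = 7.0749379.

7.0749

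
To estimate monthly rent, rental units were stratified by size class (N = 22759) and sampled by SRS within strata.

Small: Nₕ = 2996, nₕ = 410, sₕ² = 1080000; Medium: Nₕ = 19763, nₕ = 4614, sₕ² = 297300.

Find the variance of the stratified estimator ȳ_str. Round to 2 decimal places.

76.64

Var(ȳ_str) = Σₕ Wₕ²(1 − fₕ)sₕ²/nₕ with Wₕ = Nₕ/N, N = 22759.
Small: Wₕ = 0.13164023; term = 0.13164023²·(1 − 0.13684913)·1080000/410 = 39.400694.
Medium: Wₕ = 0.86835977; term = 0.86835977²·(1 − 0.23346658)·297300/4614 = 37.24327.
Sum = 76.643964.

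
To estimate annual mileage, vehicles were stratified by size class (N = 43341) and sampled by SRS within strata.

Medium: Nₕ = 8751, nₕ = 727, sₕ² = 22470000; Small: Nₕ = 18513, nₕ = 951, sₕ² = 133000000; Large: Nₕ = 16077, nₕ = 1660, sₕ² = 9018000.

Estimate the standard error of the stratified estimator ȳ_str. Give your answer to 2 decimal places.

161.34

Var(ȳ_str) = Σₕ Wₕ²(1 − fₕ)sₕ²/nₕ with Wₕ = Nₕ/N, N = 43341.
Medium: Wₕ = 0.20191043; term = 0.20191043²·(1 − 0.08307622)·22470000/727 = 1155.3655.
Small: Wₕ = 0.42714750; term = 0.42714750²·(1 − 0.05136931)·133000000/951 = 24206.057.
Large: Wₕ = 0.37094206; term = 0.37094206²·(1 − 0.10325309)·9018000/1660 = 670.32312.
Sum = 26031.746.
SE = √(26031.746) = 161.34.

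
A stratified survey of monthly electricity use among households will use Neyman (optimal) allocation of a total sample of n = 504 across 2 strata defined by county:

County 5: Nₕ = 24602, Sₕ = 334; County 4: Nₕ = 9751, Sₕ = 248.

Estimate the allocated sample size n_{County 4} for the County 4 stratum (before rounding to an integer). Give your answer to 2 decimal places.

Neyman allocation: nₕ = n·NₕSₕ / Σⱼ NⱼSⱼ.
Σ NⱼSⱼ = 24602·334 + 9751·248 = 1.0635316 × 10^7.
n_{County 4} = 504·9751·248 / (1.0635316 × 10^7) = 114.60.

114.60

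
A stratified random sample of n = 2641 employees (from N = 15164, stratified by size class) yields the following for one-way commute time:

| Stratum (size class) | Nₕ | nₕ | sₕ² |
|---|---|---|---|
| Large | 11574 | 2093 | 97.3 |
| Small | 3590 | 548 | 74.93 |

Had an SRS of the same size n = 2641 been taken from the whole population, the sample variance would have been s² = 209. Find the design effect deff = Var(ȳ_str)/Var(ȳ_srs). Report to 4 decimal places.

0.4388

Var(ȳ_str) = Σ Wₕ²(1−fₕ)sₕ²/nₕ with Wₕ = Nₕ/15164:
  Large: (11574/15164)²·(1−2093/11574)·97.3/2093 = 0.022184706
  Small: (3590/15164)²·(1−548/3590)·74.93/548 = 0.0064938355
  → Var(ȳ_str) = 0.028678542.
Var(ȳ_srs) = (1 − 2641/15164)·209/2641 = 0.065354048.
deff = 0.028678542 / 0.065354048 = 0.4388.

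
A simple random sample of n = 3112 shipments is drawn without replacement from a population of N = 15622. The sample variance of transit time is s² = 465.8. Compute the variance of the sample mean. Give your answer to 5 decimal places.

0.11986

Under SRS without replacement, Var(ȳ) = (1 − f)·s²/n with f = n/N = 3112/15622 = 0.19920625.
Var(ȳ) = (1 − 0.19920625)·465.8/3112 = 0.80079375·0.14967866 = 0.11986174.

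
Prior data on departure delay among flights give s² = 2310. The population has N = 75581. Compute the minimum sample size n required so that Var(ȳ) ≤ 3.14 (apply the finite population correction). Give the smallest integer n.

Without fpc, n₀ = s²/D = 2310/3.14 = 735.6688.
With fpc, (1 − n/N)·s²/n ≤ D requires n ≥ n₀/(1 + n₀/N) = 735.6688/(1 + 735.6688/75581) = 728.5772.
Rounding up, n = 729.

729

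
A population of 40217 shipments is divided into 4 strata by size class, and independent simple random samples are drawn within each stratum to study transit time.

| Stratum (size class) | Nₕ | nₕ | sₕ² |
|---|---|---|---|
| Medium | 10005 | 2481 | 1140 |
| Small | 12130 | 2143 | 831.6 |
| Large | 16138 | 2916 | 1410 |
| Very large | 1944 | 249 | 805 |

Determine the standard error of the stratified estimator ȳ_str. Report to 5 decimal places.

Var(ȳ_str) = Σₕ Wₕ²(1 − fₕ)sₕ²/nₕ with Wₕ = Nₕ/N, N = 40217.
Medium: Wₕ = 0.24877539; term = 0.24877539²·(1 − 0.24797601)·1140/2481 = 0.021385757.
Small: Wₕ = 0.30161375; term = 0.30161375²·(1 − 0.17666941)·831.6/2143 = 0.029064899.
Large: Wₕ = 0.40127309; term = 0.40127309²·(1 − 0.18069154)·1410/2916 = 0.063790957.
Very large: Wₕ = 0.04833777; term = 0.04833777²·(1 − 0.12808642)·805/249 = 0.006586325.
Sum = 0.12082794.
SE = √(0.12082794) = 0.34760.

0.34760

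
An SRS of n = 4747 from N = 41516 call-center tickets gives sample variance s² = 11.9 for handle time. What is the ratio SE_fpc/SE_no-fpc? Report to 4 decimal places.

f = n/N = 4747/41516 = 0.11434146.
SE_no-fpc = √(s²/n) = 0.050068417; SE_fpc = √((1−f)s²/n) = 0.047119104.
Ratio = √(1−f) = 0.94109433.

0.9411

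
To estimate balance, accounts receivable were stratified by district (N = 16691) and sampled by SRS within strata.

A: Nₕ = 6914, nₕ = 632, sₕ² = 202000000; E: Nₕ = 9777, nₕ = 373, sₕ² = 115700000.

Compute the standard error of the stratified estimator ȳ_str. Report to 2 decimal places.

390.13

Var(ȳ_str) = Σₕ Wₕ²(1 − fₕ)sₕ²/nₕ with Wₕ = Nₕ/N, N = 16691.
A: Wₕ = 0.41423522; term = 0.41423522²·(1 − 0.09140874)·202000000/632 = 49830.688.
E: Wₕ = 0.58576478; term = 0.58576478²·(1 − 0.03815076)·115700000/373 = 102371.26.
Sum = 152201.95.
SE = √(152201.95) = 390.13.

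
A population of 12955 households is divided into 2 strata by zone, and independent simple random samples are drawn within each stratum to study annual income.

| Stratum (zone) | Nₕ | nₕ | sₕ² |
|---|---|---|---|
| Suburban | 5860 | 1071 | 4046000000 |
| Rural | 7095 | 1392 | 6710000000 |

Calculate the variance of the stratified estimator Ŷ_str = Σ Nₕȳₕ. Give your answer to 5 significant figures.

3.0106 × 10^14

Var(Ŷ_str) = Σₕ Nₕ²(1 − fₕ)sₕ²/nₕ.
Suburban: 5860²·(1 − 1071/5860)·4046000000/1071 = 1.0601782 × 10^14.
Rural: 7095²·(1 − 1392/7095)·6710000000/1392 = 1.950469 × 10^14.
Sum = 3.0106472 × 10^14.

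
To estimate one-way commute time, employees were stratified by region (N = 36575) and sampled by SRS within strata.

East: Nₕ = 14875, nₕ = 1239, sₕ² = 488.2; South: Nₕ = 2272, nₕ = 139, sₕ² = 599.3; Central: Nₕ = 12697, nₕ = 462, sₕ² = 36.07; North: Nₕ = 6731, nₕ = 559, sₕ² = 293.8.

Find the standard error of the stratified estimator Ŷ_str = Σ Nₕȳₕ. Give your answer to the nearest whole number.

Var(Ŷ_str) = Σₕ Nₕ²(1 − fₕ)sₕ²/nₕ.
East: 14875²·(1 − 1239/14875)·488.2/1239 = 7.9922753 × 10^7.
South: 2272²·(1 − 139/2272)·599.3/139 = 2.089434 × 10^7.
Central: 12697²·(1 − 462/12697)·36.07/462 = 1.2128561 × 10^7.
North: 6731²·(1 − 559/6731)·293.8/559 = 2.1834613 × 10^7.
Sum = 1.3478027 × 10^8.
SE = √(1.3478027 × 10^8) = 11609.

11609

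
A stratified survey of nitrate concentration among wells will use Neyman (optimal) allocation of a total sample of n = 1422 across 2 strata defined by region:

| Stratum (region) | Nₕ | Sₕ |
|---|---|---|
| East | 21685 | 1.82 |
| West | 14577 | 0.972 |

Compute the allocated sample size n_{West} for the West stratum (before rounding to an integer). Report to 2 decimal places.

Neyman allocation: nₕ = n·NₕSₕ / Σⱼ NⱼSⱼ.
Σ NⱼSⱼ = 21685·1.82 + 14577·0.972 = 53635.544.
n_{West} = 1422·14577·0.972 / 53635.544 = 375.65.

375.65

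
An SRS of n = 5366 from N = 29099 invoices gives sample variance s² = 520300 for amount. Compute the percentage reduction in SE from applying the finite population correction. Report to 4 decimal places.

f = n/N = 5366/29099 = 0.18440496.
SE_no-fpc = √(s²/n) = 9.8469465; SE_fpc = √((1−f)s²/n) = 8.892807.
Ratio = √(1−f) = 0.90310300. Reduction = 100·(1 − 0.90310300) = 9.6897%.

9.6897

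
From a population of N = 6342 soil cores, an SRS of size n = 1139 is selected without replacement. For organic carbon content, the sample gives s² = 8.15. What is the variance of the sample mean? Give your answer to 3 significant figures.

0.00587

Under SRS without replacement, Var(ȳ) = (1 − f)·s²/n with f = n/N = 1139/6342 = 0.17959634.
Var(ȳ) = (1 − 0.17959634)·8.15/1139 = 0.82040366·0.0071553995 = 0.0058703159.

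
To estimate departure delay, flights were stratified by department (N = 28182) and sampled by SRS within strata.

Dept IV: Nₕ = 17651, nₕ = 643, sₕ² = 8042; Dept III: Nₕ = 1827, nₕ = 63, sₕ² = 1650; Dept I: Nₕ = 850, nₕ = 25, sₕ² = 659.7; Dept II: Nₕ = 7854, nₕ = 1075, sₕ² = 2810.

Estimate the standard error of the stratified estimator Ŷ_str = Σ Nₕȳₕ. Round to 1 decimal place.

63220.2

Var(Ŷ_str) = Σₕ Nₕ²(1 − fₕ)sₕ²/nₕ.
Dept IV: 17651²·(1 − 643/17651)·8042/643 = 3.7547036 × 10^9.
Dept III: 1827²·(1 − 63/1827)·1650/63 = 8.44074 × 10^7.
Dept I: 850²·(1 − 25/850)·659.7/25 = 1.8504585 × 10^7.
Dept II: 7854²·(1 − 1075/7854)·2810/1075 = 1.3917281 × 10^8.
Sum = 3.9967884 × 10^9.
SE = √(3.9967884 × 10^9) = 63220.2.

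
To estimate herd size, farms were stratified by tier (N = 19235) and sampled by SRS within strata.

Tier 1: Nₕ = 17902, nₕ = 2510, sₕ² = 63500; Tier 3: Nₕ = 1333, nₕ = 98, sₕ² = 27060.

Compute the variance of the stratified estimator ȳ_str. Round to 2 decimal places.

20.07

Var(ȳ_str) = Σₕ Wₕ²(1 − fₕ)sₕ²/nₕ with Wₕ = Nₕ/N, N = 19235.
Tier 1: Wₕ = 0.93069925; term = 0.93069925²·(1 − 0.14020780)·63500/2510 = 18.841359.
Tier 3: Wₕ = 0.06930075; term = 0.06930075²·(1 − 0.07351838)·27060/98 = 1.2286111.
Sum = 20.06997.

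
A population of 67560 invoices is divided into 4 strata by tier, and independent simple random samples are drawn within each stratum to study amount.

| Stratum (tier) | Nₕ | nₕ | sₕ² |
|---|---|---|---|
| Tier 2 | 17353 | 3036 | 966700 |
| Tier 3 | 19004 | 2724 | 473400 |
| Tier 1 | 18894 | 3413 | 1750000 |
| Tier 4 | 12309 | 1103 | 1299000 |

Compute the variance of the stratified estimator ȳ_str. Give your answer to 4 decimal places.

Var(ȳ_str) = Σₕ Wₕ²(1 − fₕ)sₕ²/nₕ with Wₕ = Nₕ/N, N = 67560.
Tier 2: Wₕ = 0.25685317; term = 0.25685317²·(1 − 0.17495534)·966700/3036 = 17.331544.
Tier 3: Wₕ = 0.28129070; term = 0.28129070²·(1 − 0.14333824)·473400/2724 = 11.779892.
Tier 1: Wₕ = 0.27966252; term = 0.27966252²·(1 − 0.18063936)·1750000/3413 = 32.858323.
Tier 4: Wₕ = 0.18219361; term = 0.18219361²·(1 − 0.08960923)·1299000/1103 = 35.58998.
Sum = 97.559739.

97.5597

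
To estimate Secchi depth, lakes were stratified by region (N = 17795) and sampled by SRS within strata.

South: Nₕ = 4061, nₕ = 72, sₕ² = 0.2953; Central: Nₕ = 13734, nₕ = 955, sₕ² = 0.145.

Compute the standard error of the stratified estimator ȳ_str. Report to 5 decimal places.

0.01715

Var(ȳ_str) = Σₕ Wₕ²(1 − fₕ)sₕ²/nₕ with Wₕ = Nₕ/N, N = 17795.
South: Wₕ = 0.22821017; term = 0.22821017²·(1 − 0.01772962)·0.2953/72 = 2.0981281 × 10^-4.
Central: Wₕ = 0.77178983; term = 0.77178983²·(1 − 0.06953546)·0.145/955 = 8.4151635 × 10^-5.
Sum = 2.9396445 × 10^-4.
SE = √(2.9396445 × 10^-4) = 0.01715.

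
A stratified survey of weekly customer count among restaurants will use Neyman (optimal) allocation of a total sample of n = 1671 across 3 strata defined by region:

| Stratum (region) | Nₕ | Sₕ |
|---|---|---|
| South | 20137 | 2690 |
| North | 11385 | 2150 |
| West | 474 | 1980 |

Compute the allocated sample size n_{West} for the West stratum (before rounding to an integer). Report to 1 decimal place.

Neyman allocation: nₕ = n·NₕSₕ / Σⱼ NⱼSⱼ.
Σ NⱼSⱼ = 20137·2690 + 11385·2150 + 474·1980 = 7.95848 × 10^7.
n_{West} = 1671·474·1980 / (7.95848 × 10^7) = 19.7.

19.7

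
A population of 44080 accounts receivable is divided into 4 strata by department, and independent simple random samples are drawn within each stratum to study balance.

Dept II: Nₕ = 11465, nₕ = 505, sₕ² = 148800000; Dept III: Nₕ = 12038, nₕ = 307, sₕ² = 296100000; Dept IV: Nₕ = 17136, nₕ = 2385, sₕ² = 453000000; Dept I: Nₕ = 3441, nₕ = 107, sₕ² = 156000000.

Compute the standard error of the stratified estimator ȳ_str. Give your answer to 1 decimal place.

Var(ȳ_str) = Σₕ Wₕ²(1 − fₕ)sₕ²/nₕ with Wₕ = Nₕ/N, N = 44080.
Dept II: Wₕ = 0.26009528; term = 0.26009528²·(1 − 0.04404710)·148800000/505 = 19055.177.
Dept III: Wₕ = 0.27309437; term = 0.27309437²·(1 − 0.02550258)·296100000/307 = 70098.098.
Dept IV: Wₕ = 0.38874773; term = 0.38874773²·(1 − 0.13918067)·453000000/2385 = 24709.136.
Dept I: Wₕ = 0.07806261; term = 0.07806261²·(1 − 0.03109561)·156000000/107 = 8608.1122.
Sum = 122470.52.
SE = √(122470.52) = 350.0.

350.0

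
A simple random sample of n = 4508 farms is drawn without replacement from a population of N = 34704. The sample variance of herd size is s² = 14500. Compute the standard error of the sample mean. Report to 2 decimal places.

Under SRS without replacement, Var(ȳ) = (1 − f)·s²/n with f = n/N = 4508/34704 = 0.12989857.
Var(ȳ) = (1 − 0.12989857)·14500/4508 = 0.87010143·3.216504 = 2.7986847.
SE(ȳ) = √(2.7986847) = 1.67.

1.67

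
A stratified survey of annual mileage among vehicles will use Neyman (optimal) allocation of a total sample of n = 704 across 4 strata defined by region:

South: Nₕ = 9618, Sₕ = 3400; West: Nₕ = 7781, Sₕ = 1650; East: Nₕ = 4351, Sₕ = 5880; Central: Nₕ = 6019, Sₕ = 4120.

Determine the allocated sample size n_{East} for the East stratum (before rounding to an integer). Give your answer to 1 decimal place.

Neyman allocation: nₕ = n·NₕSₕ / Σⱼ NⱼSⱼ.
Σ NⱼSⱼ = 9618·3400 + 7781·1650 + 4351·5880 + 6019·4120 = 9.592201 × 10^7.
n_{East} = 704·4351·5880 / (9.592201 × 10^7) = 187.8.

187.8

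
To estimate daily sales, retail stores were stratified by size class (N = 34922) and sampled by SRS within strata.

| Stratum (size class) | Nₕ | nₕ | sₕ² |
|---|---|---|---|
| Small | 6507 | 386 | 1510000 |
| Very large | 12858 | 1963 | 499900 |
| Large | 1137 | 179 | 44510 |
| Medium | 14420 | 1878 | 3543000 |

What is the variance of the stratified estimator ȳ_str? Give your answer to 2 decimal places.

Var(ȳ_str) = Σₕ Wₕ²(1 − fₕ)sₕ²/nₕ with Wₕ = Nₕ/N, N = 34922.
Small: Wₕ = 0.18632953; term = 0.18632953²·(1 − 0.05932073)·1510000/386 = 127.75991.
Very large: Wₕ = 0.36819197; term = 0.36819197²·(1 − 0.15266760)·499900/1963 = 29.252654.
Large: Wₕ = 0.03255827; term = 0.03255827²·(1 − 0.15743184)·44510/179 = 0.2220917.
Medium: Wₕ = 0.41292022; term = 0.41292022²·(1 − 0.13023578)·3543000/1878 = 279.77532.
Sum = 437.00998.

437.01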